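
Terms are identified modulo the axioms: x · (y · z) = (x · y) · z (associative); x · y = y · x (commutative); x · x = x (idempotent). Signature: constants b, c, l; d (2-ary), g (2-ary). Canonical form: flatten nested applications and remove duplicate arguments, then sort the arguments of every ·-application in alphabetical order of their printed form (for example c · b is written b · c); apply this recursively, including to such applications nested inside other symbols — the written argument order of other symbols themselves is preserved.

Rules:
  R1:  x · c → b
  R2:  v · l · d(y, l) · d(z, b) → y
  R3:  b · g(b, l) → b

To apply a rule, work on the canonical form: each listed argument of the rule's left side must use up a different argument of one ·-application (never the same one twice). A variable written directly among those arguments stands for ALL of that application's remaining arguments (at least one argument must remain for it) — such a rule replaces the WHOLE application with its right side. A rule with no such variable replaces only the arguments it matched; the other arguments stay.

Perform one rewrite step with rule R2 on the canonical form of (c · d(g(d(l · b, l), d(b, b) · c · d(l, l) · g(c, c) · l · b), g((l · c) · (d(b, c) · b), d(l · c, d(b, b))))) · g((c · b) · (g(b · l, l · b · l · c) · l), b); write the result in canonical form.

Answer: c · d(g(d(b · l, l), l), g(b · c · d(b, c) · l, d(c · l, d(b, b)))) · g(b · c · g(b · l, b · c · l) · l, b)

Derivation:
Canonical form:  c · d(g(d(b · l, l), b · c · d(b, b) · d(l, l) · g(c, c) · l), g(b · c · d(b, c) · l, d(c · l, d(b, b)))) · g(b · c · g(b · l, b · c · l) · l, b)
Apply R2:  consuming d(b, b), d(l, l), l;  v := b · c · g(c, c), y := l, z := b
Every leftover argument binds to the variable; the entire application is replaced.
New term:  c · d(g(d(b · l, l), l), g(b · c · d(b, c) · l, d(c · l, d(b, b)))) · g(b · c · g(b · l, b · c · l) · l, b)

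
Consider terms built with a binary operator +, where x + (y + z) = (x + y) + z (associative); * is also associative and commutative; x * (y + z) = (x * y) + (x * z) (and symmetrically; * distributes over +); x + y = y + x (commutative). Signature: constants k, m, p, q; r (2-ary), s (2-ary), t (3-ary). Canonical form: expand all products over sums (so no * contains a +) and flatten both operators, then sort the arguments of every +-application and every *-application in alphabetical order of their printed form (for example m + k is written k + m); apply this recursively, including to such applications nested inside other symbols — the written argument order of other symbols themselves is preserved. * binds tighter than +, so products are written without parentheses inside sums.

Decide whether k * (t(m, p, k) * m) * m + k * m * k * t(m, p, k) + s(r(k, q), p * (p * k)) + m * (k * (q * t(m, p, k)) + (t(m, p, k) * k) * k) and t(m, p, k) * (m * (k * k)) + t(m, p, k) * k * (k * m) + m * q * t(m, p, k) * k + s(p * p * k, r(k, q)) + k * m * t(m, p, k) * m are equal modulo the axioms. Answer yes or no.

Answer: no — k * k * m * t(m, p, k) + k * k * m * t(m, p, k) + k * m * m * t(m, p, k) + k * m * q * t(m, p, k) + s(r(k, q), k * p * p) vs k * k * m * t(m, p, k) + k * k * m * t(m, p, k) + k * m * m * t(m, p, k) + k * m * q * t(m, p, k) + s(k * p * p, r(k, q))

Derivation:
Left:  k * (t(m, p, k) * m) * m + k * m * k * t(m, p, k) + s(r(k, q), p * (p * k)) + m * (k * (q * t(m, p, k)) + (t(m, p, k) * k) * k)
  Expand:  k * m * m * t(m, p, k) + k * k * m * t(m, p, k) + s(r(k, q), k * p * p) + k * m * q * t(m, p, k) + k * k * m * t(m, p, k)
  Sort arguments:  k * k * m * t(m, p, k) + k * k * m * t(m, p, k) + k * m * m * t(m, p, k) + k * m * q * t(m, p, k) + s(r(k, q), k * p * p)
Right:  t(m, p, k) * (m * (k * k)) + t(m, p, k) * k * (k * m) + m * q * t(m, p, k) * k + s(p * p * k, r(k, q)) + k * m * t(m, p, k) * m
  Flatten:  k * k * m * t(m, p, k) + k * k * m * t(m, p, k) + k * m * q * t(m, p, k) + s(k * p * p, r(k, q)) + k * m * m * t(m, p, k)
  Order the arguments:  k * k * m * t(m, p, k) + k * k * m * t(m, p, k) + k * m * m * t(m, p, k) + k * m * q * t(m, p, k) + s(k * p * p, r(k, q))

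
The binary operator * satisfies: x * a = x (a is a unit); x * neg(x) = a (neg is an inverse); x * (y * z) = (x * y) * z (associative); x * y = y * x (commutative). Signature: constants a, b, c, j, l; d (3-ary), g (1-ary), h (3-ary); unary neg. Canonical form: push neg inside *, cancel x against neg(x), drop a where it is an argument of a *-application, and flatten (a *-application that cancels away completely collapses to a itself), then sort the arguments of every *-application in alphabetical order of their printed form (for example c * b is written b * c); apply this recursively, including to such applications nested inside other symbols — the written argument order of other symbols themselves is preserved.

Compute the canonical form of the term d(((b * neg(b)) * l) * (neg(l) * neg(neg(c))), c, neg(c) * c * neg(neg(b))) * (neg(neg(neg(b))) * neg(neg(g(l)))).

Push neg inside:  distribute neg over * and collapse double neg
Collect:  d(c, c, b) * neg(b) * g(l)
Sort arguments:  d(c, c, b) * g(l) * neg(b)

Answer: d(c, c, b) * g(l) * neg(b)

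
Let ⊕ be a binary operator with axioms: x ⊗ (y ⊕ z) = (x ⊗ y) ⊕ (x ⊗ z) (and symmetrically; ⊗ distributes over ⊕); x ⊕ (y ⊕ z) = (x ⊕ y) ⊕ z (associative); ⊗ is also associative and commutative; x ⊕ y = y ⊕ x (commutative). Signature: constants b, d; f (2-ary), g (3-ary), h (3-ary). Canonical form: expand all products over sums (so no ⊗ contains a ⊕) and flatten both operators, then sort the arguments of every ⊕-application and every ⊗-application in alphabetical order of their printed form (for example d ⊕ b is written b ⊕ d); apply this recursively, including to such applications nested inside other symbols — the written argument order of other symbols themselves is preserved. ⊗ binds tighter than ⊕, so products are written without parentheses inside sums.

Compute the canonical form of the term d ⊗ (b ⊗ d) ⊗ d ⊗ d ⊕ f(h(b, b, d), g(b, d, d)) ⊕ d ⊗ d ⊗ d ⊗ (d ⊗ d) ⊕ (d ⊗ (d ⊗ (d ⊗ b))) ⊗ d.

Answer: b ⊗ d ⊗ d ⊗ d ⊗ d ⊕ b ⊗ d ⊗ d ⊗ d ⊗ d ⊕ d ⊗ d ⊗ d ⊗ d ⊗ d ⊕ f(h(b, b, d), g(b, d, d))

Derivation:
Un-nest:  b ⊗ d ⊗ d ⊗ d ⊗ d ⊕ f(h(b, b, d), g(b, d, d)) ⊕ d ⊗ d ⊗ d ⊗ d ⊗ d ⊕ b ⊗ d ⊗ d ⊗ d ⊗ d
Sort:  b ⊗ d ⊗ d ⊗ d ⊗ d ⊕ b ⊗ d ⊗ d ⊗ d ⊗ d ⊕ d ⊗ d ⊗ d ⊗ d ⊗ d ⊕ f(h(b, b, d), g(b, d, d))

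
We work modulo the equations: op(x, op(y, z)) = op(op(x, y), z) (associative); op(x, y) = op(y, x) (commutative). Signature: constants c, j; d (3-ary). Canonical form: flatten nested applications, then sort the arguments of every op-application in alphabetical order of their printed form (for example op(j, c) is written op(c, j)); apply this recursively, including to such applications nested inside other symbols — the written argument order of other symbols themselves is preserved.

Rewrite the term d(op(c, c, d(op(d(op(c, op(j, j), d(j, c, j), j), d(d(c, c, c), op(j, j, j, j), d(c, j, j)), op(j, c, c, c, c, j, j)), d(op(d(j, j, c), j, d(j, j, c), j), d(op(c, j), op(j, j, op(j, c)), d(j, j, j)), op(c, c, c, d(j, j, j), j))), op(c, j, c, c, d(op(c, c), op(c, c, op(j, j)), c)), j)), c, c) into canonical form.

Answer: d(op(c, c, d(op(d(op(c, d(j, c, j), j, j, j), d(d(c, c, c), op(j, j, j, j), d(c, j, j)), op(c, c, c, c, j, j, j)), d(op(d(j, j, c), d(j, j, c), j, j), d(op(c, j), op(c, j, j, j), d(j, j, j)), op(c, c, c, d(j, j, j), j))), op(c, c, c, d(op(c, c), op(c, c, j, j), c), j), j)), c, c)

Derivation:
Focus inside:  op(c, c, d(op(d(op(c, op(j, j), d(j, c, j), j), d(d(c, c, c), op(j, j, j, j), d(c, j, j)), op(j, c, c, c, c, j, j)), d(op(d(j, j, c), j, d(j, j, c), j), d(op(c, j), op(j, j, op(j, c)), d(j, j, j)), op(c, c, c, d(j, j, j), j))), op(c, j, c, c, d(op(c, c), op(c, c, op(j, j)), c)), j))
Simplify inside:  d(op(d(op(c, op(j, j), d(j, c, j), j), d(d(c, c, c), op(j, j, j, j), d(c, j, j)), op(j, c, c, c, c, j, j)), d(op(d(j, j, c), j, d(j, j, c), j), d(op(c, j), op(j, j, op(j, c)), d(j, j, j)), op(c, c, c, d(j, j, j), j))), op(c, j, c, c, d(op(c, c), op(c, c, op(j, j)), c)), j)  →  d(op(d(op(c, d(j, c, j), j, j, j), d(d(c, c, c), op(j, j, j, j), d(c, j, j)), op(c, c, c, c, j, j, j)), d(op(d(j, j, c), d(j, j, c), j, j), d(op(c, j), op(c, j, j, j), d(j, j, j)), op(c, c, c, d(j, j, j), j))), op(c, c, c, d(op(c, c), op(c, c, j, j), c), j), j)
Order the arguments:  op(c, c, d(op(d(op(c, d(j, c, j), j, j, j), d(d(c, c, c), op(j, j, j, j), d(c, j, j)), op(c, c, c, c, j, j, j)), d(op(d(j, j, c), d(j, j, c), j, j), d(op(c, j), op(c, j, j, j), d(j, j, j)), op(c, c, c, d(j, j, j), j))), op(c, c, c, d(op(c, c), op(c, c, j, j), c), j), j))
Reassemble:  d(op(c, c, d(op(d(op(c, d(j, c, j), j, j, j), d(d(c, c, c), op(j, j, j, j), d(c, j, j)), op(c, c, c, c, j, j, j)), d(op(d(j, j, c), d(j, j, c), j, j), d(op(c, j), op(c, j, j, j), d(j, j, j)), op(c, c, c, d(j, j, j), j))), op(c, c, c, d(op(c, c), op(c, c, j, j), c), j), j)), c, c)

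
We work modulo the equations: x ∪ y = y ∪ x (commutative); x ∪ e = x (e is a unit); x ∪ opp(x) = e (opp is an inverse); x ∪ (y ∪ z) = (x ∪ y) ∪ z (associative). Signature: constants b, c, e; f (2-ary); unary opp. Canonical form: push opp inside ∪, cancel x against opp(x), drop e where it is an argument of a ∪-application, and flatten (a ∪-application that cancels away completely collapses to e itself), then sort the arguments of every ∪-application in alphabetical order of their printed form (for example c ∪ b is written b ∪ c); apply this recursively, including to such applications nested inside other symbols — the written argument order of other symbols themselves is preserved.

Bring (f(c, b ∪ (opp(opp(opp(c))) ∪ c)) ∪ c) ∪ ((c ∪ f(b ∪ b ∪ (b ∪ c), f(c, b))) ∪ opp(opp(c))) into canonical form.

Push opp inside:  distribute opp over ∪ and collapse double opp
Collect:  f(c, b) ∪ c ∪ c ∪ c ∪ f(b ∪ b ∪ b ∪ c, f(c, b))
Sort arguments:  c ∪ c ∪ c ∪ f(b ∪ b ∪ b ∪ c, f(c, b)) ∪ f(c, b)

Answer: c ∪ c ∪ c ∪ f(b ∪ b ∪ b ∪ c, f(c, b)) ∪ f(c, b)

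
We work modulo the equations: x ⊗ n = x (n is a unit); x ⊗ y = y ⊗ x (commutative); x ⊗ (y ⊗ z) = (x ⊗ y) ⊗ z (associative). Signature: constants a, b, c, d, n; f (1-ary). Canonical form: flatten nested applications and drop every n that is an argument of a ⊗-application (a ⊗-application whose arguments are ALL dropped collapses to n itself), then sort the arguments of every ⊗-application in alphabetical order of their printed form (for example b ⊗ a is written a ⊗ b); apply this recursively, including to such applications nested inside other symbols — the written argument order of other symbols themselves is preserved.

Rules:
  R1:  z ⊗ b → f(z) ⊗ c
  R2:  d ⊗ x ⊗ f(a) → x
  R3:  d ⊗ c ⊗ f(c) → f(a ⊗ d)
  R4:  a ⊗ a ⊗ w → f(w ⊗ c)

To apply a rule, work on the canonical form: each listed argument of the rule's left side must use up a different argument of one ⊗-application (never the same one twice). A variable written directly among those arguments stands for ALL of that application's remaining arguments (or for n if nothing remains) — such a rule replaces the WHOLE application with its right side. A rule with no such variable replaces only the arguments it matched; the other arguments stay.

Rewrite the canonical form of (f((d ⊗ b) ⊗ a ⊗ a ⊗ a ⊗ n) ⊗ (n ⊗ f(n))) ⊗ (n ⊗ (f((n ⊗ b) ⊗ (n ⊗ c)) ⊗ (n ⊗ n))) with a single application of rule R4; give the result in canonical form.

Canonical form:  f(a ⊗ a ⊗ a ⊗ b ⊗ d) ⊗ f(b ⊗ c) ⊗ f(n)
Match R4:  consume a, a;  w := a ⊗ b ⊗ d
The extension variable absorbs all remaining arguments, so the whole application is rewritten.
New term:  f(b ⊗ c) ⊗ f(f(a ⊗ b ⊗ c ⊗ d)) ⊗ f(n)

Answer: f(b ⊗ c) ⊗ f(f(a ⊗ b ⊗ c ⊗ d)) ⊗ f(n)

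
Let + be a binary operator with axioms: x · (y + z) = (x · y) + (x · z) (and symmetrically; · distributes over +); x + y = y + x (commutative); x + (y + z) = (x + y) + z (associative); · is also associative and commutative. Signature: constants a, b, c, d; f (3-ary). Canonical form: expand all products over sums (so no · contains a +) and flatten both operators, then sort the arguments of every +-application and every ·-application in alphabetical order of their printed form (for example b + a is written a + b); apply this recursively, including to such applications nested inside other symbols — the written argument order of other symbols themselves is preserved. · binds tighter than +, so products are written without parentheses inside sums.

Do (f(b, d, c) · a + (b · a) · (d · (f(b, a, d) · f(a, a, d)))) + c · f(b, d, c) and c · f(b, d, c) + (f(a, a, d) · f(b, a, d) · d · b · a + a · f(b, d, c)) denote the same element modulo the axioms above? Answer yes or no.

Answer: yes — both canonical forms are a · b · d · f(a, a, d) · f(b, a, d) + a · f(b, d, c) + c · f(b, d, c)

Derivation:
Left:  (f(b, d, c) · a + (b · a) · (d · (f(b, a, d) · f(a, a, d)))) + c · f(b, d, c)
  Un-nest:  a · f(b, d, c) + a · b · d · f(a, a, d) · f(b, a, d) + c · f(b, d, c)
  Sort arguments:  a · b · d · f(a, a, d) · f(b, a, d) + a · f(b, d, c) + c · f(b, d, c)
Right:  c · f(b, d, c) + (f(a, a, d) · f(b, a, d) · d · b · a + a · f(b, d, c))
  Merge nested applications:  c · f(b, d, c) + a · b · d · f(a, a, d) · f(b, a, d) + a · f(b, d, c)
  Sort arguments:  a · b · d · f(a, a, d) · f(b, a, d) + a · f(b, d, c) + c · f(b, d, c)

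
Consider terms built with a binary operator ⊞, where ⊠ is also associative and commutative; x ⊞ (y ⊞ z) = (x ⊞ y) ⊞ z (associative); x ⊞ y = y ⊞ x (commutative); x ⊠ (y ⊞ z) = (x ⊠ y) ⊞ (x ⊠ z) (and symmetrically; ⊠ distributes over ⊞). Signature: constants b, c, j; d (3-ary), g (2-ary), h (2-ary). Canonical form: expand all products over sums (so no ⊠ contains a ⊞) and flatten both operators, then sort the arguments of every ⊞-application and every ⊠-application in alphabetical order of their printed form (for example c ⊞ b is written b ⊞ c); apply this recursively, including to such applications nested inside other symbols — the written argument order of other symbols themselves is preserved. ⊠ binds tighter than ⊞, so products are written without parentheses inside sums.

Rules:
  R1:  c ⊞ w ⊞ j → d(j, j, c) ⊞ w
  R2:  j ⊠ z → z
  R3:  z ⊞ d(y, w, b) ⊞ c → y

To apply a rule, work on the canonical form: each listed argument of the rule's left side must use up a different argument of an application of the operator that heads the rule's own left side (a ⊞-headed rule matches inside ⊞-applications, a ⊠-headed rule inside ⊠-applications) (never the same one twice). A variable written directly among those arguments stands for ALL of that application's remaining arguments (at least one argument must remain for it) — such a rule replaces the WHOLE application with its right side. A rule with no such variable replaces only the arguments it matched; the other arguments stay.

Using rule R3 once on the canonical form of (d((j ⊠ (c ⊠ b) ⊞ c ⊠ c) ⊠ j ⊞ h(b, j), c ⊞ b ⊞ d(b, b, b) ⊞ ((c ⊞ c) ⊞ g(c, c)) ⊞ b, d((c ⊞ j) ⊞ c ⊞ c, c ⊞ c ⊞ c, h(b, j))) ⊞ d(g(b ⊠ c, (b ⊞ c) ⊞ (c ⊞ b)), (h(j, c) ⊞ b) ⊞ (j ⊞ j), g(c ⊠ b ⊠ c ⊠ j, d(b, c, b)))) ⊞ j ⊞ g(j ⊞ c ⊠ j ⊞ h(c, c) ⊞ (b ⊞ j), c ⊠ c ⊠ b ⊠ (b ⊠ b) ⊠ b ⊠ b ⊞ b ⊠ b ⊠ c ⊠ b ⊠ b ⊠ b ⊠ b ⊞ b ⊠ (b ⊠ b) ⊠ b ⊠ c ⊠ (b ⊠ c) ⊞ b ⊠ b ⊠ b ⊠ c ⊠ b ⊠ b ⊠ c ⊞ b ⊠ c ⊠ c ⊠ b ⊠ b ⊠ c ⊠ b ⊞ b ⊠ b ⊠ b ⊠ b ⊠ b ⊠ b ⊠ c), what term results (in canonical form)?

Answer: d(b ⊠ c ⊠ j ⊠ j ⊞ c ⊠ c ⊠ j ⊞ h(b, j), b, d(c ⊞ c ⊞ c ⊞ j, c ⊞ c ⊞ c, h(b, j))) ⊞ d(g(b ⊠ c, b ⊞ b ⊞ c ⊞ c), b ⊞ h(j, c) ⊞ j ⊞ j, g(b ⊠ c ⊠ c ⊠ j, d(b, c, b))) ⊞ g(b ⊞ c ⊠ j ⊞ h(c, c) ⊞ j ⊞ j, b ⊠ b ⊠ b ⊠ b ⊠ b ⊠ b ⊠ c ⊞ b ⊠ b ⊠ b ⊠ b ⊠ b ⊠ b ⊠ c ⊞ b ⊠ b ⊠ b ⊠ b ⊠ b ⊠ c ⊠ c ⊞ b ⊠ b ⊠ b ⊠ b ⊠ b ⊠ c ⊠ c ⊞ b ⊠ b ⊠ b ⊠ b ⊠ b ⊠ c ⊠ c ⊞ b ⊠ b ⊠ b ⊠ b ⊠ c ⊠ c ⊠ c) ⊞ j

Derivation:
Canonical form:  d(b ⊠ c ⊠ j ⊠ j ⊞ c ⊠ c ⊠ j ⊞ h(b, j), b ⊞ b ⊞ c ⊞ c ⊞ c ⊞ d(b, b, b) ⊞ g(c, c), d(c ⊞ c ⊞ c ⊞ j, c ⊞ c ⊞ c, h(b, j))) ⊞ d(g(b ⊠ c, b ⊞ b ⊞ c ⊞ c), b ⊞ h(j, c) ⊞ j ⊞ j, g(b ⊠ c ⊠ c ⊠ j, d(b, c, b))) ⊞ g(b ⊞ c ⊠ j ⊞ h(c, c) ⊞ j ⊞ j, b ⊠ b ⊠ b ⊠ b ⊠ b ⊠ b ⊠ c ⊞ b ⊠ b ⊠ b ⊠ b ⊠ b ⊠ b ⊠ c ⊞ b ⊠ b ⊠ b ⊠ b ⊠ b ⊠ c ⊠ c ⊞ b ⊠ b ⊠ b ⊠ b ⊠ b ⊠ c ⊠ c ⊞ b ⊠ b ⊠ b ⊠ b ⊠ b ⊠ c ⊠ c ⊞ b ⊠ b ⊠ b ⊠ b ⊠ c ⊠ c ⊠ c) ⊞ j
Match R3:  consume c, d(b, b, b);  w := b, y := b, z := b ⊞ b ⊞ c ⊞ c ⊞ g(c, c)
The variable takes the whole remainder — replace the entire application.
New term:  d(b ⊠ c ⊠ j ⊠ j ⊞ c ⊠ c ⊠ j ⊞ h(b, j), b, d(c ⊞ c ⊞ c ⊞ j, c ⊞ c ⊞ c, h(b, j))) ⊞ d(g(b ⊠ c, b ⊞ b ⊞ c ⊞ c), b ⊞ h(j, c) ⊞ j ⊞ j, g(b ⊠ c ⊠ c ⊠ j, d(b, c, b))) ⊞ g(b ⊞ c ⊠ j ⊞ h(c, c) ⊞ j ⊞ j, b ⊠ b ⊠ b ⊠ b ⊠ b ⊠ b ⊠ c ⊞ b ⊠ b ⊠ b ⊠ b ⊠ b ⊠ b ⊠ c ⊞ b ⊠ b ⊠ b ⊠ b ⊠ b ⊠ c ⊠ c ⊞ b ⊠ b ⊠ b ⊠ b ⊠ b ⊠ c ⊠ c ⊞ b ⊠ b ⊠ b ⊠ b ⊠ b ⊠ c ⊠ c ⊞ b ⊠ b ⊠ b ⊠ b ⊠ c ⊠ c ⊠ c) ⊞ j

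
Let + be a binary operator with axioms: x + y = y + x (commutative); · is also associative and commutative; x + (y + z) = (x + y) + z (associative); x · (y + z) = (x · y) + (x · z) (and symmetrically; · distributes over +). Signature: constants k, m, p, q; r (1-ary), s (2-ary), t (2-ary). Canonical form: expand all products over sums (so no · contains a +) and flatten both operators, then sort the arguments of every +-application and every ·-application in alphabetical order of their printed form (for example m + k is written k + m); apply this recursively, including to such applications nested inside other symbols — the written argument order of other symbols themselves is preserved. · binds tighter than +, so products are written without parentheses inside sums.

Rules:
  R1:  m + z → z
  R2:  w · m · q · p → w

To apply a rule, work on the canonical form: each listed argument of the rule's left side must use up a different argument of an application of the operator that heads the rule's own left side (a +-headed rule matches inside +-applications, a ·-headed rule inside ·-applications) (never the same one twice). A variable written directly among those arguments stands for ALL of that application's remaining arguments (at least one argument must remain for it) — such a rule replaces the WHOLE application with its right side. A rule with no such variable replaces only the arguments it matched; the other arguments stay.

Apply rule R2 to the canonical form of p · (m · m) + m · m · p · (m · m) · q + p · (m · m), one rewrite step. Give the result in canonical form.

Answer: m · m · m + m · m · p + m · m · p

Derivation:
Canonical form:  m · m · m · m · p · q + m · m · p + m · m · p
Match R2:  consume m, p, q;  w := m · m · m
Every leftover argument binds to the variable; the entire application is replaced.
Giving:  m · m · m + m · m · p + m · m · p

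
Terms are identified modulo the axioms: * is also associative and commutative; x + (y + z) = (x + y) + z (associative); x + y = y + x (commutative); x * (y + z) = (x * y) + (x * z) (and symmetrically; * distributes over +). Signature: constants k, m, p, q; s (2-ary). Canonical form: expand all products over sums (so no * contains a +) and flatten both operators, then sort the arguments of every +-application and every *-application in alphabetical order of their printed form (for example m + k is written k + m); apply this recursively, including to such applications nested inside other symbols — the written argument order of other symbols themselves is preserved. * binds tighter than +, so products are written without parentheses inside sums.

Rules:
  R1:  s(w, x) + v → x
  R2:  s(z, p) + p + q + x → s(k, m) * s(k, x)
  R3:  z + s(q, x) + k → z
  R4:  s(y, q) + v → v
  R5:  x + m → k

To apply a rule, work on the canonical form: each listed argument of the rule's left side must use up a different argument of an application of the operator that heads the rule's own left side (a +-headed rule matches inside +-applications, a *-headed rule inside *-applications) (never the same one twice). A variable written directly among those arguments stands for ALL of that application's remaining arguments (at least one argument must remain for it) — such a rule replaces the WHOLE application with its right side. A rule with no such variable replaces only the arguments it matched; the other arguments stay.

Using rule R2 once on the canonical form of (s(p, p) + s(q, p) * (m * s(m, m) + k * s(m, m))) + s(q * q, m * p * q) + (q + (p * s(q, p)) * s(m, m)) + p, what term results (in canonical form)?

Answer: s(k, k * s(m, m) * s(q, p) + m * s(m, m) * s(q, p) + p * s(m, m) * s(q, p) + s(q * q, m * p * q)) * s(k, m)

Derivation:
Canonical form:  k * s(m, m) * s(q, p) + m * s(m, m) * s(q, p) + p + p * s(m, m) * s(q, p) + q + s(p, p) + s(q * q, m * p * q)
R2 matches:  uses p, q, s(p, p);  x := k * s(m, m) * s(q, p) + m * s(m, m) * s(q, p) + p * s(m, m) * s(q, p) + s(q * q, m * p * q), z := p
The extension variable absorbs all remaining arguments, so the whole application is rewritten.
Giving:  s(k, k * s(m, m) * s(q, p) + m * s(m, m) * s(q, p) + p * s(m, m) * s(q, p) + s(q * q, m * p * q)) * s(k, m)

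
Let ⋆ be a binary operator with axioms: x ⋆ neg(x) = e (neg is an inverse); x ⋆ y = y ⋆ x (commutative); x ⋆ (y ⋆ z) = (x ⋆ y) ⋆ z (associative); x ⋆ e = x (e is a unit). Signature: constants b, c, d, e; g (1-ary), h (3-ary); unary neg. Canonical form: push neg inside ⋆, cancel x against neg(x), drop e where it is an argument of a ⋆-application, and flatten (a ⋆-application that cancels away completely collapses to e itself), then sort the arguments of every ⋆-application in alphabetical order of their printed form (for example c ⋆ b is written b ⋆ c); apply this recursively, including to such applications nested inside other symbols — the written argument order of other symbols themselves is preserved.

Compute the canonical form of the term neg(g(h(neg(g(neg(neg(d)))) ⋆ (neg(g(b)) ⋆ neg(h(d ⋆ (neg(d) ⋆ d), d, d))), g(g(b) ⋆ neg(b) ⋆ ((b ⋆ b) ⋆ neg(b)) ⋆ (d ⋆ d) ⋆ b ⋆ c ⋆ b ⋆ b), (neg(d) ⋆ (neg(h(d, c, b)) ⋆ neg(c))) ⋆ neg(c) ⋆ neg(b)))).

Push neg inside:  distribute neg over ⋆ and collapse double neg
Combine occurrences:  neg(g(h(neg(g(b)) ⋆ neg(g(d)) ⋆ neg(h(d, d, d)), g(b ⋆ b ⋆ b ⋆ c ⋆ d ⋆ d ⋆ g(b)), neg(b) ⋆ neg(c) ⋆ neg(c) ⋆ neg(d) ⋆ neg(h(d, c, b)))))

Answer: neg(g(h(neg(g(b)) ⋆ neg(g(d)) ⋆ neg(h(d, d, d)), g(b ⋆ b ⋆ b ⋆ c ⋆ d ⋆ d ⋆ g(b)), neg(b) ⋆ neg(c) ⋆ neg(c) ⋆ neg(d) ⋆ neg(h(d, c, b)))))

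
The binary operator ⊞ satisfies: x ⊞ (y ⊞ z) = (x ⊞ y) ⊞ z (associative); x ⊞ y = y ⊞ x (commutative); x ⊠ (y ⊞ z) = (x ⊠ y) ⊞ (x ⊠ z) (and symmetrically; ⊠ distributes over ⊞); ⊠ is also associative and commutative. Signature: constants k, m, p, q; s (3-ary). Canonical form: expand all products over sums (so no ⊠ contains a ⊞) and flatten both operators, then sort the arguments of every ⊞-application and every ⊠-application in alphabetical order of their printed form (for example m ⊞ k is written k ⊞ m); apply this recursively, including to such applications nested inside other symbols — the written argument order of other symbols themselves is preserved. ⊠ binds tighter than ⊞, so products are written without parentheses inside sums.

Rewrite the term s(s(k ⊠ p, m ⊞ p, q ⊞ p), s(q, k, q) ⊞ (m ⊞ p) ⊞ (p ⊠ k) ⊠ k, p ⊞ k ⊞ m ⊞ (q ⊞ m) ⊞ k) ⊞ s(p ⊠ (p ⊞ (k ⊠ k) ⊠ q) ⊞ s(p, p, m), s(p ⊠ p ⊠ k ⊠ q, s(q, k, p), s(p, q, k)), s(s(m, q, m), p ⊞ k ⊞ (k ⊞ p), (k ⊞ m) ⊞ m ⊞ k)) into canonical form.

Answer: s(k ⊠ k ⊠ p ⊠ q ⊞ p ⊠ p ⊞ s(p, p, m), s(k ⊠ p ⊠ p ⊠ q, s(q, k, p), s(p, q, k)), s(s(m, q, m), k ⊞ k ⊞ p ⊞ p, k ⊞ k ⊞ m ⊞ m)) ⊞ s(s(k ⊠ p, m ⊞ p, p ⊞ q), k ⊠ k ⊠ p ⊞ m ⊞ p ⊞ s(q, k, q), k ⊞ k ⊞ m ⊞ m ⊞ p ⊞ q)

Derivation:
Distribute:  s(s(k ⊠ p, m ⊞ p, p ⊞ q), k ⊠ k ⊠ p ⊞ m ⊞ p ⊞ s(q, k, q), k ⊞ k ⊞ m ⊞ m ⊞ p ⊞ q) ⊞ s(k ⊠ k ⊠ p ⊠ q ⊞ p ⊠ p ⊞ s(p, p, m), s(k ⊠ p ⊠ p ⊠ q, s(q, k, p), s(p, q, k)), s(s(m, q, m), k ⊞ k ⊞ p ⊞ p, k ⊞ k ⊞ m ⊞ m))
Order the arguments:  s(k ⊠ k ⊠ p ⊠ q ⊞ p ⊠ p ⊞ s(p, p, m), s(k ⊠ p ⊠ p ⊠ q, s(q, k, p), s(p, q, k)), s(s(m, q, m), k ⊞ k ⊞ p ⊞ p, k ⊞ k ⊞ m ⊞ m)) ⊞ s(s(k ⊠ p, m ⊞ p, p ⊞ q), k ⊠ k ⊠ p ⊞ m ⊞ p ⊞ s(q, k, q), k ⊞ k ⊞ m ⊞ m ⊞ p ⊞ q)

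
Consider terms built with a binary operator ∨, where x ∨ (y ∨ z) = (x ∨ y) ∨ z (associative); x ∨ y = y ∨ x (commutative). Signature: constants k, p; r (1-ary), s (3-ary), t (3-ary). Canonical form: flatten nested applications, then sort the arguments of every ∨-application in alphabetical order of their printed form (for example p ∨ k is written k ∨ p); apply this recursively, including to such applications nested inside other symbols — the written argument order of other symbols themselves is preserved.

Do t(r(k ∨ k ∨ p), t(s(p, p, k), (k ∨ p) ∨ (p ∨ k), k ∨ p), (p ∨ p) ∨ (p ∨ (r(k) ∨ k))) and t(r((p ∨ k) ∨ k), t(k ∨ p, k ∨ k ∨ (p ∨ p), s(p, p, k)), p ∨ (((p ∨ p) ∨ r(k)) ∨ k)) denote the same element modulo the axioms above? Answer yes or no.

Answer: no — t(r(k ∨ k ∨ p), t(s(p, p, k), k ∨ k ∨ p ∨ p, k ∨ p), k ∨ p ∨ p ∨ p ∨ r(k)) vs t(r(k ∨ k ∨ p), t(k ∨ p, k ∨ k ∨ p ∨ p, s(p, p, k)), k ∨ p ∨ p ∨ p ∨ r(k))

Derivation:
Left:  t(r(k ∨ k ∨ p), t(s(p, p, k), (k ∨ p) ∨ (p ∨ k), k ∨ p), (p ∨ p) ∨ (p ∨ (r(k) ∨ k)))
  Focus inside:  (p ∨ p) ∨ (p ∨ (r(k) ∨ k))
  Un-nest:  p ∨ p ∨ p ∨ r(k) ∨ k
  Order the arguments:  k ∨ p ∨ p ∨ p ∨ r(k)
  Rebuild:  t(r(k ∨ k ∨ p), t(s(p, p, k), k ∨ k ∨ p ∨ p, k ∨ p), k ∨ p ∨ p ∨ p ∨ r(k))
Right:  t(r((p ∨ k) ∨ k), t(k ∨ p, k ∨ k ∨ (p ∨ p), s(p, p, k)), p ∨ (((p ∨ p) ∨ r(k)) ∨ k))
  Descend into:  p ∨ (((p ∨ p) ∨ r(k)) ∨ k)
  Merge nested applications:  p ∨ p ∨ p ∨ r(k) ∨ k
  Order the arguments:  k ∨ p ∨ p ∨ p ∨ r(k)
  Put back:  t(r(k ∨ k ∨ p), t(k ∨ p, k ∨ k ∨ p ∨ p, s(p, p, k)), k ∨ p ∨ p ∨ p ∨ r(k))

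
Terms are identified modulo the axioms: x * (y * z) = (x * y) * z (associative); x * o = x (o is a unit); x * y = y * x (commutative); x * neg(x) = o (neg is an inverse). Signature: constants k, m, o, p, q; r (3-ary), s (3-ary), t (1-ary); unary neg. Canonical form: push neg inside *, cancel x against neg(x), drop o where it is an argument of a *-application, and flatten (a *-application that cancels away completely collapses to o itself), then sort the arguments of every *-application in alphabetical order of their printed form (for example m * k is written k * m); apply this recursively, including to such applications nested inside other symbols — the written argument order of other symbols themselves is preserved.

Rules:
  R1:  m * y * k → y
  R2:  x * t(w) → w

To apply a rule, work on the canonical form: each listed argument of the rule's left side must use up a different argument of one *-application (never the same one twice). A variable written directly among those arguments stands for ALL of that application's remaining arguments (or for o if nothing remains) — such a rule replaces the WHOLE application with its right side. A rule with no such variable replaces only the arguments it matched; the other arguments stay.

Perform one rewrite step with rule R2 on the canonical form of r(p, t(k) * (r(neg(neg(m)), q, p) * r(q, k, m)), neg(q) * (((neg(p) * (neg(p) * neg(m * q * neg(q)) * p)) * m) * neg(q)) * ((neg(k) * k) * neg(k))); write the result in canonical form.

Answer: r(p, k, neg(k) * neg(p) * neg(q) * neg(q))

Derivation:
Canonical form:  r(p, r(m, q, p) * r(q, k, m) * t(k), neg(k) * neg(p) * neg(q) * neg(q))
Apply R2:  consuming t(k);  w := k, x := r(m, q, p) * r(q, k, m)
The extension variable absorbs all remaining arguments, so the whole application is rewritten.
Result:  r(p, k, neg(k) * neg(p) * neg(q) * neg(q))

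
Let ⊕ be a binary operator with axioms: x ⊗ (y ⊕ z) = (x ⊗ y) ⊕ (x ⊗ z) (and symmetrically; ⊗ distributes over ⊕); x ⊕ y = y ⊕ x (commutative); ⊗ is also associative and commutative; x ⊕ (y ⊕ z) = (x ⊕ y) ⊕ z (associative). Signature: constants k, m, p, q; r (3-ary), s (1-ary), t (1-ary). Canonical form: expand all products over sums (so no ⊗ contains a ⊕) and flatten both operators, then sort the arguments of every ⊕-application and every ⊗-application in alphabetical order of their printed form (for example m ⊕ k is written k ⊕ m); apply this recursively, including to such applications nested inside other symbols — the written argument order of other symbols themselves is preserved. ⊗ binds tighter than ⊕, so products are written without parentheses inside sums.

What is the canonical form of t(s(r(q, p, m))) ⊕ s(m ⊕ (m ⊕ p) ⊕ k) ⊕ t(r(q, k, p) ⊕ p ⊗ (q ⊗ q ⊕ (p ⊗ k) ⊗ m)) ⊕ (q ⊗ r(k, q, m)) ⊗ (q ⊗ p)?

Expand products over sums:  t(s(r(q, p, m))) ⊕ s(k ⊕ m ⊕ m ⊕ p) ⊕ t(k ⊗ m ⊗ p ⊗ p ⊕ p ⊗ q ⊗ q ⊕ r(q, k, p)) ⊕ p ⊗ q ⊗ q ⊗ r(k, q, m)
Sort:  p ⊗ q ⊗ q ⊗ r(k, q, m) ⊕ s(k ⊕ m ⊕ m ⊕ p) ⊕ t(k ⊗ m ⊗ p ⊗ p ⊕ p ⊗ q ⊗ q ⊕ r(q, k, p)) ⊕ t(s(r(q, p, m)))

Answer: p ⊗ q ⊗ q ⊗ r(k, q, m) ⊕ s(k ⊕ m ⊕ m ⊕ p) ⊕ t(k ⊗ m ⊗ p ⊗ p ⊕ p ⊗ q ⊗ q ⊕ r(q, k, p)) ⊕ t(s(r(q, p, m)))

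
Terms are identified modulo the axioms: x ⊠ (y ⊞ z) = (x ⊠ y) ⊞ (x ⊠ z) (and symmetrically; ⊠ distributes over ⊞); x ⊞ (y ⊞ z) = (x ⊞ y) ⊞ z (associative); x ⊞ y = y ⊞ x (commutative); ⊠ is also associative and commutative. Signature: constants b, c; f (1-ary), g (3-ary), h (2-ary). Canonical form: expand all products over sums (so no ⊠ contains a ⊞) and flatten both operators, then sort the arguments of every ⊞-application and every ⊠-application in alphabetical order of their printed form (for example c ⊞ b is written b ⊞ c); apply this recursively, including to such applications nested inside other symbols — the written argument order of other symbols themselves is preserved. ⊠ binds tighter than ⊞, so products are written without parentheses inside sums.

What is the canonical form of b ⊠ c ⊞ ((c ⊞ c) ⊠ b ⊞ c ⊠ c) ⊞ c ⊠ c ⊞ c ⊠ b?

Answer: b ⊠ c ⊞ b ⊠ c ⊞ b ⊠ c ⊞ b ⊠ c ⊞ c ⊠ c ⊞ c ⊠ c

Derivation:
Expand products over sums:  b ⊠ c ⊞ b ⊠ c ⊞ b ⊠ c ⊞ c ⊠ c ⊞ c ⊠ c ⊞ b ⊠ c
Sort arguments:  b ⊠ c ⊞ b ⊠ c ⊞ b ⊠ c ⊞ b ⊠ c ⊞ c ⊠ c ⊞ c ⊠ c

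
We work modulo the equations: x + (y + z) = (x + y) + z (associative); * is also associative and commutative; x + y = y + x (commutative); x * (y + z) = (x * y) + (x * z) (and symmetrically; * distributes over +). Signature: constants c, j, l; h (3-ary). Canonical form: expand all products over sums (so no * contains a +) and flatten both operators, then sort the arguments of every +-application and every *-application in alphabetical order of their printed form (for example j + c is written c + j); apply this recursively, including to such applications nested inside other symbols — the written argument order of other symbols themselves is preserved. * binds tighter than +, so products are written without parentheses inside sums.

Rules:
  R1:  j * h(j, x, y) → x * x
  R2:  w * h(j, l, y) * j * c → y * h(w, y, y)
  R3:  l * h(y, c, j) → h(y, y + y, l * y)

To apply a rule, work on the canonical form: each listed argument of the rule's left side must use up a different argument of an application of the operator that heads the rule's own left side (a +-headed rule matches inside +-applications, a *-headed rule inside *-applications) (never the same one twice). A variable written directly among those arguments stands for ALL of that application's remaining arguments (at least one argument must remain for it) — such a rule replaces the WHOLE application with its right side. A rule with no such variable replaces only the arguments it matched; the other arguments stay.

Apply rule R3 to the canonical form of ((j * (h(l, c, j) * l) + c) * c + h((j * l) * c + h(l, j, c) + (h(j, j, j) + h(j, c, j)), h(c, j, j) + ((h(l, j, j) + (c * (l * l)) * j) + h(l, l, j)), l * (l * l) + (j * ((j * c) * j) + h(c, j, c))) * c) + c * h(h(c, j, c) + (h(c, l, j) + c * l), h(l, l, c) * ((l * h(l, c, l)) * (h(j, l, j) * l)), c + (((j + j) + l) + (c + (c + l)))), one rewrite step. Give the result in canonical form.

Answer: c * c + c * h(c * j * l + h(j, c, j) + h(j, j, j) + h(l, j, c), c * j * l * l + h(c, j, j) + h(l, j, j) + h(l, l, j), c * j * j * j + h(c, j, c) + l * l * l) + c * h(c * l + h(c, j, c) + h(c, l, j), h(j, l, j) * h(l, c, l) * h(l, l, c) * l * l, c + c + c + j + j + l + l) + c * h(l, l + l, l * l) * j

Derivation:
Canonical form:  c * c + c * h(c * j * l + h(j, c, j) + h(j, j, j) + h(l, j, c), c * j * l * l + h(c, j, j) + h(l, j, j) + h(l, l, j), c * j * j * j + h(c, j, c) + l * l * l) + c * h(c * l + h(c, j, c) + h(c, l, j), h(j, l, j) * h(l, c, l) * h(l, l, c) * l * l, c + c + c + j + j + l + l) + c * h(l, c, j) * j * l
Match R3:  consume h(l, c, j), l;  y := l
Result:  c * c + c * h(c * j * l + h(j, c, j) + h(j, j, j) + h(l, j, c), c * j * l * l + h(c, j, j) + h(l, j, j) + h(l, l, j), c * j * j * j + h(c, j, c) + l * l * l) + c * h(c * l + h(c, j, c) + h(c, l, j), h(j, l, j) * h(l, c, l) * h(l, l, c) * l * l, c + c + c + j + j + l + l) + c * h(l, l + l, l * l) * j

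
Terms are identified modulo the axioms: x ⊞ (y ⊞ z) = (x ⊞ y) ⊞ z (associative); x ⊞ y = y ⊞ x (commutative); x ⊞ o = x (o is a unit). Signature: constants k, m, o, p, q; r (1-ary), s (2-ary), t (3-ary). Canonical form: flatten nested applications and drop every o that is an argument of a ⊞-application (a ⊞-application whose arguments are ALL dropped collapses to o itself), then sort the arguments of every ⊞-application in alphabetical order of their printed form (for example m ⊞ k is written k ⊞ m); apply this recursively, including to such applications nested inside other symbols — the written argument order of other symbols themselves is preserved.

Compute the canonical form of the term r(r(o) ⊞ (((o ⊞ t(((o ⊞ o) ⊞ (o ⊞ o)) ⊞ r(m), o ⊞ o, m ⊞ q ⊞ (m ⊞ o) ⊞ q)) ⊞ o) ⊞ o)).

Focus inside:  r(o) ⊞ (((o ⊞ t(((o ⊞ o) ⊞ (o ⊞ o)) ⊞ r(m), o ⊞ o, m ⊞ q ⊞ (m ⊞ o) ⊞ q)) ⊞ o) ⊞ o)
Un-nest:  r(o) ⊞ o ⊞ t(((o ⊞ o) ⊞ (o ⊞ o)) ⊞ r(m), o ⊞ o, m ⊞ q ⊞ (m ⊞ o) ⊞ q) ⊞ o ⊞ o
Simplify inside:  t(((o ⊞ o) ⊞ (o ⊞ o)) ⊞ r(m), o ⊞ o, m ⊞ q ⊞ (m ⊞ o) ⊞ q)  →  t(r(m), o, m ⊞ m ⊞ q ⊞ q)
Drop the unit:  drop o (×3)
Order the arguments:  r(o) ⊞ t(r(m), o, m ⊞ m ⊞ q ⊞ q)
Reassemble:  r(r(o) ⊞ t(r(m), o, m ⊞ m ⊞ q ⊞ q))

Answer: r(r(o) ⊞ t(r(m), o, m ⊞ m ⊞ q ⊞ q))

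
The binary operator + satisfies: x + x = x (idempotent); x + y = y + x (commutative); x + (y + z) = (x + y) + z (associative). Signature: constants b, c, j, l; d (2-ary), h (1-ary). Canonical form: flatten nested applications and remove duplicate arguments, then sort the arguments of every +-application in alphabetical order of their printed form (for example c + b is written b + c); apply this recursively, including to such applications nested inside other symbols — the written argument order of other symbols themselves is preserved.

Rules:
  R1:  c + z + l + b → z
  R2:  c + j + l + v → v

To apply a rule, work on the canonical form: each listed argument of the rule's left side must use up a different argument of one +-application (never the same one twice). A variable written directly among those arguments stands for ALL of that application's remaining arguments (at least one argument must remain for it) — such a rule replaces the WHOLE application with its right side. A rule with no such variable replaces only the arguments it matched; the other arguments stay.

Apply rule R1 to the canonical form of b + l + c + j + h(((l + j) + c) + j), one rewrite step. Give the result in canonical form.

Canonical form:  b + c + h(c + j + l) + j + l
Apply R1:  consuming b, c, l;  z := h(c + j + l) + j
Every leftover argument binds to the variable; the entire application is replaced.
Result:  h(c + j + l) + j

Answer: h(c + j + l) + j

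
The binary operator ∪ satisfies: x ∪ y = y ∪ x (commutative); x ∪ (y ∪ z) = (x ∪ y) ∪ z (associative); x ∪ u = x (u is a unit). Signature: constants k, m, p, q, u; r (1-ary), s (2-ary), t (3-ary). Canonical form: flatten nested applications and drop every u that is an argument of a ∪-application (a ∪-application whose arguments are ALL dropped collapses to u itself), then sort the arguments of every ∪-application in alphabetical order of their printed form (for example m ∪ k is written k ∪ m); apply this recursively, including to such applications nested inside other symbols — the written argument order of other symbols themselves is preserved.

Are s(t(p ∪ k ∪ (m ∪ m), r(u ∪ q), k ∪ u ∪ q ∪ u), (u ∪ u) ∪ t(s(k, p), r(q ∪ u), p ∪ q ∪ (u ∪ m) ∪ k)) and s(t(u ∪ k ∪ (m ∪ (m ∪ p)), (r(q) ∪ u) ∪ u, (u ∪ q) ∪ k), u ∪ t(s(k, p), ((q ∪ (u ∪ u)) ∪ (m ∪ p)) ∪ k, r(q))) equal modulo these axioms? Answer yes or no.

Answer: no — s(t(k ∪ m ∪ m ∪ p, r(q), k ∪ q), t(s(k, p), r(q), k ∪ m ∪ p ∪ q)) vs s(t(k ∪ m ∪ m ∪ p, r(q), k ∪ q), t(s(k, p), k ∪ m ∪ p ∪ q, r(q)))

Derivation:
Left:  s(t(p ∪ k ∪ (m ∪ m), r(u ∪ q), k ∪ u ∪ q ∪ u), (u ∪ u) ∪ t(s(k, p), r(q ∪ u), p ∪ q ∪ (u ∪ m) ∪ k))
  Work inside:  (u ∪ u) ∪ t(s(k, p), r(q ∪ u), p ∪ q ∪ (u ∪ m) ∪ k)
  Merge nested applications:  u ∪ u ∪ t(s(k, p), r(q ∪ u), p ∪ q ∪ (u ∪ m) ∪ k)
  Simplify inside:  t(s(k, p), r(q ∪ u), p ∪ q ∪ (u ∪ m) ∪ k)  →  t(s(k, p), r(q), k ∪ m ∪ p ∪ q)
  Units out:  drop u (×2)
  Sort:  t(s(k, p), r(q), k ∪ m ∪ p ∪ q)
  Rebuild:  s(t(k ∪ m ∪ m ∪ p, r(q), k ∪ q), t(s(k, p), r(q), k ∪ m ∪ p ∪ q))
Right:  s(t(u ∪ k ∪ (m ∪ (m ∪ p)), (r(q) ∪ u) ∪ u, (u ∪ q) ∪ k), u ∪ t(s(k, p), ((q ∪ (u ∪ u)) ∪ (m ∪ p)) ∪ k, r(q)))
  Focus inside:  u ∪ t(s(k, p), ((q ∪ (u ∪ u)) ∪ (m ∪ p)) ∪ k, r(q))
  Simplify inside:  t(s(k, p), ((q ∪ (u ∪ u)) ∪ (m ∪ p)) ∪ k, r(q))  →  t(s(k, p), k ∪ m ∪ p ∪ q, r(q))
  Unit:  drop u
  Sort arguments:  t(s(k, p), k ∪ m ∪ p ∪ q, r(q))
  Rebuild:  s(t(k ∪ m ∪ m ∪ p, r(q), k ∪ q), t(s(k, p), k ∪ m ∪ p ∪ q, r(q)))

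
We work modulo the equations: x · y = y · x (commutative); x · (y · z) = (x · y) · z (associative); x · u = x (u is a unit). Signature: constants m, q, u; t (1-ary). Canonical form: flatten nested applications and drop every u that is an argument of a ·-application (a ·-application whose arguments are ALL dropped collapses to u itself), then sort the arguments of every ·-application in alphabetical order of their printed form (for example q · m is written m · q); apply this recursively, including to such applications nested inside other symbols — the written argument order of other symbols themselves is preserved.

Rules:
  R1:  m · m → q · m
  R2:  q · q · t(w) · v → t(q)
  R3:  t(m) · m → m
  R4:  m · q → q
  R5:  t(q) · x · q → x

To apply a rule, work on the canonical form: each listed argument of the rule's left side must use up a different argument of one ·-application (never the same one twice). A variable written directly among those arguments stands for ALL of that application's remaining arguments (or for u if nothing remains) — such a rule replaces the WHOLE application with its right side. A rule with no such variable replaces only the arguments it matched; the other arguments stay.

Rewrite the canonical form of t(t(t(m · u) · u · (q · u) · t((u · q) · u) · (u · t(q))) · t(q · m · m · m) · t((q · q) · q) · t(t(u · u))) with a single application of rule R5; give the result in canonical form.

Canonical form:  t(t(m · m · m · q) · t(q · q · q) · t(q · t(m) · t(q) · t(q)) · t(t(u)))
R5 matches:  uses q, t(q);  x := t(m) · t(q)
The extension variable absorbs all remaining arguments, so the whole application is rewritten.
New term:  t(t(m · m · m · q) · t(q · q · q) · t(t(m) · t(q)) · t(t(u)))

Answer: t(t(m · m · m · q) · t(q · q · q) · t(t(m) · t(q)) · t(t(u)))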